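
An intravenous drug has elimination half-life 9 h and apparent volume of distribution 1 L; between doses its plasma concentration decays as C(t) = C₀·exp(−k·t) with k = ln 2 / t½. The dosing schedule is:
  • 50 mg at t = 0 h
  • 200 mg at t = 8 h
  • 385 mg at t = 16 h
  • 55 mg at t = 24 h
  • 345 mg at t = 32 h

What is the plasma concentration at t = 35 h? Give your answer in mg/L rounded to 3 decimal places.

414.892 mg/L

k = ln 2 / 9 = 0.07702 per h
Dose 1 (50 mg at t=0 h): 50·exp(−0.07702·35) = 3.375 mg/L
Dose 2 (200 mg at t=8 h): 200·exp(−0.07702·27) = 25.000 mg/L
Dose 3 (385 mg at t=16 h): 385·exp(−0.07702·19) = 89.115 mg/L
Dose 4 (55 mg at t=24 h): 55·exp(−0.07702·11) = 23.574 mg/L
Dose 5 (345 mg at t=32 h): 345·exp(−0.07702·3) = 273.827 mg/L
C(35) = 3.375 + 25.000 + 89.115 + 23.574 + 273.827 = 414.892 mg/L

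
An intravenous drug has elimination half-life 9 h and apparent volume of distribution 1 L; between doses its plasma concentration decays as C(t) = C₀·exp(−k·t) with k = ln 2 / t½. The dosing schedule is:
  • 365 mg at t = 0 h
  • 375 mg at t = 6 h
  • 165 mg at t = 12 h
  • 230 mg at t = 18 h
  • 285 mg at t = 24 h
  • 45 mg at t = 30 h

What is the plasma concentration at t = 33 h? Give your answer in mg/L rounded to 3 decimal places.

359.019 mg/L

k = ln 2 / 9 = 0.07702 per h
Dose 1 (365 mg at t=0 h): 365·exp(−0.07702·33) = 28.742 mg/L
Dose 2 (375 mg at t=6 h): 375·exp(−0.07702·27) = 46.875 mg/L
Dose 3 (165 mg at t=12 h): 165·exp(−0.07702·21) = 32.740 mg/L
Dose 4 (230 mg at t=18 h): 230·exp(−0.07702·15) = 72.445 mg/L
Dose 5 (285 mg at t=24 h): 285·exp(−0.07702·9) = 142.500 mg/L
Dose 6 (45 mg at t=30 h): 45·exp(−0.07702·3) = 35.717 mg/L
C(33) = 28.742 + 46.875 + 32.740 + 72.445 + 142.500 + 35.717 = 359.019 mg/L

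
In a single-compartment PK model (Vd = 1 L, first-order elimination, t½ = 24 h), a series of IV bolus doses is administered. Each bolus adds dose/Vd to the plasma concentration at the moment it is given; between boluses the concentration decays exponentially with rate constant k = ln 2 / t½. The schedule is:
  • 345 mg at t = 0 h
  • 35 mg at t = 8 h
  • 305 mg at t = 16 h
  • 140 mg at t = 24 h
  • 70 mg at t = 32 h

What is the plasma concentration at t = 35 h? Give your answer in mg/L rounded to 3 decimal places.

k = ln 2 / 24 = 0.02888 per h
Dose 1 (345 mg at t=0 h): 345·exp(−0.02888·35) = 125.550 mg/L
Dose 2 (35 mg at t=8 h): 35·exp(−0.02888·27) = 16.048 mg/L
Dose 3 (305 mg at t=16 h): 305·exp(−0.02888·19) = 176.191 mg/L
Dose 4 (140 mg at t=24 h): 140·exp(−0.02888·11) = 101.896 mg/L
Dose 5 (70 mg at t=32 h): 70·exp(−0.02888·3) = 64.190 mg/L
C(35) = 125.550 + 16.048 + 176.191 + 101.896 + 64.190 = 483.875 mg/L

483.875 mg/L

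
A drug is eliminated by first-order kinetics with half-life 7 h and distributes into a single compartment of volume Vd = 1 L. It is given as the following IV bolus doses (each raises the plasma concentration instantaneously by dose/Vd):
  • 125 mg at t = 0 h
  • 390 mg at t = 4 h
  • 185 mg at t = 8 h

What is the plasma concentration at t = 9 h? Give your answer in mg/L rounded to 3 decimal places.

456.538 mg/L

k = ln 2 / 7 = 0.09902 per h
Dose 1 (125 mg at t=0 h): 125·exp(−0.09902·9) = 51.271 mg/L
Dose 2 (390 mg at t=4 h): 390·exp(−0.09902·5) = 237.708 mg/L
Dose 3 (185 mg at t=8 h): 185·exp(−0.09902·1) = 167.559 mg/L
C(9) = 51.271 + 237.708 + 167.559 = 456.538 mg/L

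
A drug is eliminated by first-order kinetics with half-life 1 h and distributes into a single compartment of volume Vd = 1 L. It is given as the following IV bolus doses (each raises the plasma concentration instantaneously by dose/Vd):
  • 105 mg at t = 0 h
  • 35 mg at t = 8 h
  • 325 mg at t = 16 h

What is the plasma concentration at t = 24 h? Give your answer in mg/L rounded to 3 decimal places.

1.270 mg/L

k = ln 2 / 1 = 0.69315 per h
Dose 1 (105 mg at t=0 h): 105·exp(−0.69315·24) = 0.000 mg/L
Dose 2 (35 mg at t=8 h): 35·exp(−0.69315·16) = 0.001 mg/L
Dose 3 (325 mg at t=16 h): 325·exp(−0.69315·8) = 1.270 mg/L
C(24) = 0.000 + 0.001 + 1.270 = 1.270 mg/L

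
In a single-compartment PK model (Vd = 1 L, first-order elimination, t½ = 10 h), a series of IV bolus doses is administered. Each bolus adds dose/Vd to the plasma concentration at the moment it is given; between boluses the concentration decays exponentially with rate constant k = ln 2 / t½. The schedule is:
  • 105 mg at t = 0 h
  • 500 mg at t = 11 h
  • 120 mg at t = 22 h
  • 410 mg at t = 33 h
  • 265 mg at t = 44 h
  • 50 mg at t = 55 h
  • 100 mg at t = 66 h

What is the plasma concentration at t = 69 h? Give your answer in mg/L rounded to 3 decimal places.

k = ln 2 / 10 = 0.06931 per h
Dose 1 (105 mg at t=0 h): 105·exp(−0.06931·69) = 0.879 mg/L
Dose 2 (500 mg at t=11 h): 500·exp(−0.06931·58) = 8.974 mg/L
Dose 3 (120 mg at t=22 h): 120·exp(−0.06931·47) = 4.617 mg/L
Dose 4 (410 mg at t=33 h): 410·exp(−0.06931·36) = 33.812 mg/L
Dose 5 (265 mg at t=44 h): 265·exp(−0.06931·25) = 46.846 mg/L
Dose 6 (50 mg at t=55 h): 50·exp(−0.06931·14) = 18.946 mg/L
Dose 7 (100 mg at t=66 h): 100·exp(−0.06931·3) = 81.225 mg/L
C(69) = 0.879 + 8.974 + 4.617 + 33.812 + 46.846 + 18.946 + 81.225 = 195.300 mg/L

195.300 mg/L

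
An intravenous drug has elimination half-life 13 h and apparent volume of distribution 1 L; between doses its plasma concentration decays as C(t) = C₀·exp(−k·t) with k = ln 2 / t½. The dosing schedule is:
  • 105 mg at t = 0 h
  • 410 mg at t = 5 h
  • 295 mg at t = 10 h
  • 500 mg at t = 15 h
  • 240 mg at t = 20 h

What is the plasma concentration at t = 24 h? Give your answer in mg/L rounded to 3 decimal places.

821.254 mg/L

k = ln 2 / 13 = 0.05332 per h
Dose 1 (105 mg at t=0 h): 105·exp(−0.05332·24) = 29.204 mg/L
Dose 2 (410 mg at t=5 h): 410·exp(−0.05332·19) = 148.873 mg/L
Dose 3 (295 mg at t=10 h): 295·exp(−0.05332·14) = 139.841 mg/L
Dose 4 (500 mg at t=15 h): 500·exp(−0.05332·9) = 309.432 mg/L
Dose 5 (240 mg at t=20 h): 240·exp(−0.05332·4) = 193.904 mg/L
C(24) = 29.204 + 148.873 + 139.841 + 309.432 + 193.904 = 821.254 mg/L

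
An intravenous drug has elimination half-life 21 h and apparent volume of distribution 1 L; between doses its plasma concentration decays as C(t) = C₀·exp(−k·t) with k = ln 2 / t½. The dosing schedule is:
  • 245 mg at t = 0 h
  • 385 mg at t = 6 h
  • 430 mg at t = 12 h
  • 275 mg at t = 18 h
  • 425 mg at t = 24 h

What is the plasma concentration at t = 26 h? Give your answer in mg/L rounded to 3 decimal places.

k = ln 2 / 21 = 0.03301 per h
Dose 1 (245 mg at t=0 h): 245·exp(−0.03301·26) = 103.863 mg/L
Dose 2 (385 mg at t=6 h): 385·exp(−0.03301·20) = 198.960 mg/L
Dose 3 (430 mg at t=12 h): 430·exp(−0.03301·14) = 270.883 mg/L
Dose 4 (275 mg at t=18 h): 275·exp(−0.03301·8) = 211.181 mg/L
Dose 5 (425 mg at t=24 h): 425·exp(−0.03301·2) = 397.850 mg/L
C(26) = 103.863 + 198.960 + 270.883 + 211.181 + 397.850 = 1182.737 mg/L

1182.737 mg/L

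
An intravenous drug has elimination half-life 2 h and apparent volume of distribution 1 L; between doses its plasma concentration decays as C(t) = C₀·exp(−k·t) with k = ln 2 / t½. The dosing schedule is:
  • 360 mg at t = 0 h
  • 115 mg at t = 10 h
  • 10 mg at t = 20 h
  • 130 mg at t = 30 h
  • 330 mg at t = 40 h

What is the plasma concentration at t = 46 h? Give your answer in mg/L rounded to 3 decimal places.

k = ln 2 / 2 = 0.34657 per h
Dose 1 (360 mg at t=0 h): 360·exp(−0.34657·46) = 0.000 mg/L
Dose 2 (115 mg at t=10 h): 115·exp(−0.34657·36) = 0.000 mg/L
Dose 3 (10 mg at t=20 h): 10·exp(−0.34657·26) = 0.001 mg/L
Dose 4 (130 mg at t=30 h): 130·exp(−0.34657·16) = 0.508 mg/L
Dose 5 (330 mg at t=40 h): 330·exp(−0.34657·6) = 41.250 mg/L
C(46) = 0.000 + 0.000 + 0.001 + 0.508 + 41.250 = 41.760 mg/L

41.760 mg/L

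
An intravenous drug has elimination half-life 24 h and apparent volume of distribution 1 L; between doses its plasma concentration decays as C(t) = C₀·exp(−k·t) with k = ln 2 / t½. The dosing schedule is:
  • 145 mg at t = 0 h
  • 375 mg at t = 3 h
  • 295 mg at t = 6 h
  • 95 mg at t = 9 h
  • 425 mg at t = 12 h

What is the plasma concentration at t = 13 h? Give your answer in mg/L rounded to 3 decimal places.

k = ln 2 / 24 = 0.02888 per h
Dose 1 (145 mg at t=0 h): 145·exp(−0.02888·13) = 99.612 mg/L
Dose 2 (375 mg at t=3 h): 375·exp(−0.02888·10) = 280.933 mg/L
Dose 3 (295 mg at t=6 h): 295·exp(−0.02888·7) = 241.003 mg/L
Dose 4 (95 mg at t=9 h): 95·exp(−0.02888·4) = 84.635 mg/L
Dose 5 (425 mg at t=12 h): 425·exp(−0.02888·1) = 412.901 mg/L
C(13) = 99.612 + 280.933 + 241.003 + 84.635 + 412.901 = 1119.083 mg/L

1119.083 mg/L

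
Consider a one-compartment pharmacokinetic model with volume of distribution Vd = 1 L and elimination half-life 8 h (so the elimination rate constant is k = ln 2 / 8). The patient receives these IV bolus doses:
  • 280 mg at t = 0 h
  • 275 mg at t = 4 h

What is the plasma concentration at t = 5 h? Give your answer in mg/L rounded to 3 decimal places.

433.734 mg/L

k = ln 2 / 8 = 0.08664 per h
Dose 1 (280 mg at t=0 h): 280·exp(−0.08664·5) = 181.558 mg/L
Dose 2 (275 mg at t=4 h): 275·exp(−0.08664·1) = 252.176 mg/L
C(5) = 181.558 + 252.176 = 433.734 mg/L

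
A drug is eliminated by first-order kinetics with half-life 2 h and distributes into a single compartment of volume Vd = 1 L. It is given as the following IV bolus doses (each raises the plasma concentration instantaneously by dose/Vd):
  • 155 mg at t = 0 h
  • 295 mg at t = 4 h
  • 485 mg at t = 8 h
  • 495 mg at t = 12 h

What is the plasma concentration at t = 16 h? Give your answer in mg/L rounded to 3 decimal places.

159.277 mg/L

k = ln 2 / 2 = 0.34657 per h
Dose 1 (155 mg at t=0 h): 155·exp(−0.34657·16) = 0.605 mg/L
Dose 2 (295 mg at t=4 h): 295·exp(−0.34657·12) = 4.609 mg/L
Dose 3 (485 mg at t=8 h): 485·exp(−0.34657·8) = 30.312 mg/L
Dose 4 (495 mg at t=12 h): 495·exp(−0.34657·4) = 123.750 mg/L
C(16) = 0.605 + 4.609 + 30.312 + 123.750 = 159.277 mg/L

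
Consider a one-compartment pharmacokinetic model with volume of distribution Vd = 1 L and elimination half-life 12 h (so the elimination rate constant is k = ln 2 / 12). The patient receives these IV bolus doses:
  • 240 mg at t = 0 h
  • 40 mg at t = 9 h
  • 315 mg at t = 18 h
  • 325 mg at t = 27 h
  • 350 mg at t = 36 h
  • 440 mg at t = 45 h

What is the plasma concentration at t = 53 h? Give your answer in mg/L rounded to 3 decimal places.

k = ln 2 / 12 = 0.05776 per h
Dose 1 (240 mg at t=0 h): 240·exp(−0.05776·53) = 11.237 mg/L
Dose 2 (40 mg at t=9 h): 40·exp(−0.05776·44) = 3.150 mg/L
Dose 3 (315 mg at t=18 h): 315·exp(−0.05776·35) = 41.716 mg/L
Dose 4 (325 mg at t=27 h): 325·exp(−0.05776·26) = 72.386 mg/L
Dose 5 (350 mg at t=36 h): 350·exp(−0.05776·17) = 131.102 mg/L
Dose 6 (440 mg at t=45 h): 440·exp(−0.05776·8) = 277.183 mg/L
C(53) = 11.237 + 3.150 + 41.716 + 72.386 + 131.102 + 277.183 = 536.773 mg/L

536.773 mg/L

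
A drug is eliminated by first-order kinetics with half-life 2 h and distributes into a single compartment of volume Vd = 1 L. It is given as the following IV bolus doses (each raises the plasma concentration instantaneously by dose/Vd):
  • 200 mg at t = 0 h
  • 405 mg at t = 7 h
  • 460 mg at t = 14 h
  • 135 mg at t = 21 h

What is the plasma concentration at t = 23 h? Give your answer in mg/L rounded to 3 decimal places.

89.480 mg/L

k = ln 2 / 2 = 0.34657 per h
Dose 1 (200 mg at t=0 h): 200·exp(−0.34657·23) = 0.069 mg/L
Dose 2 (405 mg at t=7 h): 405·exp(−0.34657·16) = 1.582 mg/L
Dose 3 (460 mg at t=14 h): 460·exp(−0.34657·9) = 20.329 mg/L
Dose 4 (135 mg at t=21 h): 135·exp(−0.34657·2) = 67.500 mg/L
C(23) = 0.069 + 1.582 + 20.329 + 67.500 = 89.480 mg/L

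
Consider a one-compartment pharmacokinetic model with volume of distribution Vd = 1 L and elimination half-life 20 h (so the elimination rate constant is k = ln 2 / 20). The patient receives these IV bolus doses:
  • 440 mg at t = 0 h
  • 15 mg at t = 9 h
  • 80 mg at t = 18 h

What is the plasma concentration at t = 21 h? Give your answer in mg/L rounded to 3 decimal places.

k = ln 2 / 20 = 0.03466 per h
Dose 1 (440 mg at t=0 h): 440·exp(−0.03466·21) = 212.506 mg/L
Dose 2 (15 mg at t=9 h): 15·exp(−0.03466·12) = 9.896 mg/L
Dose 3 (80 mg at t=18 h): 80·exp(−0.03466·3) = 72.100 mg/L
C(21) = 212.506 + 9.896 + 72.100 = 294.502 mg/L

294.502 mg/L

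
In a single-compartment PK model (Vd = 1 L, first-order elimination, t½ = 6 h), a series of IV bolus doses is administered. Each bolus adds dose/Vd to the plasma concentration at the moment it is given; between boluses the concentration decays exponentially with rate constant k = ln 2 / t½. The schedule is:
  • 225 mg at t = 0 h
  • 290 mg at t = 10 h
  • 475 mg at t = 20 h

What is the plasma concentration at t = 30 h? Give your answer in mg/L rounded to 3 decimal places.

185.419 mg/L

k = ln 2 / 6 = 0.11552 per h
Dose 1 (225 mg at t=0 h): 225·exp(−0.11552·30) = 7.031 mg/L
Dose 2 (290 mg at t=10 h): 290·exp(−0.11552·20) = 28.772 mg/L
Dose 3 (475 mg at t=20 h): 475·exp(−0.11552·10) = 149.616 mg/L
C(30) = 7.031 + 28.772 + 149.616 = 185.419 mg/L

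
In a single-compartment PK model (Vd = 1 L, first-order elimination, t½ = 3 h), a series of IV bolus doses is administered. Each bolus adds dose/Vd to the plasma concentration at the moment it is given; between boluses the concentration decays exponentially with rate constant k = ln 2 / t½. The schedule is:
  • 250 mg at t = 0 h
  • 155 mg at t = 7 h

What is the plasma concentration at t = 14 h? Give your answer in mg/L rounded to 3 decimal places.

40.599 mg/L

k = ln 2 / 3 = 0.23105 per h
Dose 1 (250 mg at t=0 h): 250·exp(−0.23105·14) = 9.843 mg/L
Dose 2 (155 mg at t=7 h): 155·exp(−0.23105·7) = 30.756 mg/L
C(14) = 9.843 + 30.756 = 40.599 mg/L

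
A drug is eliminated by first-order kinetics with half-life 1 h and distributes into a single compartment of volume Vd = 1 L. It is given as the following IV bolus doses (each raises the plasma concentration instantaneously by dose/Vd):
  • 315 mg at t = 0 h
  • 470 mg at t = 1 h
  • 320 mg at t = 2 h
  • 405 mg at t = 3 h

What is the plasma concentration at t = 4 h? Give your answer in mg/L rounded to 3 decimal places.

k = ln 2 / 1 = 0.69315 per h
Dose 1 (315 mg at t=0 h): 315·exp(−0.69315·4) = 19.688 mg/L
Dose 2 (470 mg at t=1 h): 470·exp(−0.69315·3) = 58.750 mg/L
Dose 3 (320 mg at t=2 h): 320·exp(−0.69315·2) = 80.000 mg/L
Dose 4 (405 mg at t=3 h): 405·exp(−0.69315·1) = 202.500 mg/L
C(4) = 19.688 + 58.750 + 80.000 + 202.500 = 360.938 mg/L

360.938 mg/L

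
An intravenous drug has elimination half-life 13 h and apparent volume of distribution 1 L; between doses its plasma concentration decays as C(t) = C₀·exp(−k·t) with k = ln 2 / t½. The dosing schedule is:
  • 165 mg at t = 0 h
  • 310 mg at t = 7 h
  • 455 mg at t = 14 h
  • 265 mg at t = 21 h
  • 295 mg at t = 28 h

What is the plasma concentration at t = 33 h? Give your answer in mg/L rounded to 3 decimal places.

636.835 mg/L

k = ln 2 / 13 = 0.05332 per h
Dose 1 (165 mg at t=0 h): 165·exp(−0.05332·33) = 28.401 mg/L
Dose 2 (310 mg at t=7 h): 310·exp(−0.05332·26) = 77.500 mg/L
Dose 3 (455 mg at t=14 h): 455·exp(−0.05332·19) = 165.213 mg/L
Dose 4 (265 mg at t=21 h): 265·exp(−0.05332·12) = 139.757 mg/L
Dose 5 (295 mg at t=28 h): 295·exp(−0.05332·5) = 225.965 mg/L
C(33) = 28.401 + 77.500 + 165.213 + 139.757 + 225.965 = 636.835 mg/L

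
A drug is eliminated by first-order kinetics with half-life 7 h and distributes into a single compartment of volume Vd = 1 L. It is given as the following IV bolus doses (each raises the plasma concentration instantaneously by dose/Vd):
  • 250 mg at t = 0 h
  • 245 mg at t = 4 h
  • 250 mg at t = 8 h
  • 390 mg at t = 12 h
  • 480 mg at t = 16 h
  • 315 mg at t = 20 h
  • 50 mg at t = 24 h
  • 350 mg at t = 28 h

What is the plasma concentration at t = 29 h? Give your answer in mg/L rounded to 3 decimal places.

747.625 mg/L

k = ln 2 / 7 = 0.09902 per h
Dose 1 (250 mg at t=0 h): 250·exp(−0.09902·29) = 14.152 mg/L
Dose 2 (245 mg at t=4 h): 245·exp(−0.09902·25) = 20.609 mg/L
Dose 3 (250 mg at t=8 h): 250·exp(−0.09902·21) = 31.250 mg/L
Dose 4 (390 mg at t=12 h): 390·exp(−0.09902·17) = 72.442 mg/L
Dose 5 (480 mg at t=16 h): 480·exp(−0.09902·13) = 132.491 mg/L
Dose 6 (315 mg at t=20 h): 315·exp(−0.09902·9) = 129.203 mg/L
Dose 7 (50 mg at t=24 h): 50·exp(−0.09902·5) = 30.475 mg/L
Dose 8 (350 mg at t=28 h): 350·exp(−0.09902·1) = 317.003 mg/L
C(29) = 14.152 + 20.609 + 31.250 + 72.442 + 132.491 + 129.203 + 30.475 + 317.003 = 747.625 mg/L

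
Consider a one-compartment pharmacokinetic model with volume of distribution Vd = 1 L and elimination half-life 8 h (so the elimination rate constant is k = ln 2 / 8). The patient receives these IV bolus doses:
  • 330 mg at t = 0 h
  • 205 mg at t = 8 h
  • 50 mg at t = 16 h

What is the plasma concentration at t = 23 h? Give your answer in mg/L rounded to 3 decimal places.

k = ln 2 / 8 = 0.08664 per h
Dose 1 (330 mg at t=0 h): 330·exp(−0.08664·23) = 44.983 mg/L
Dose 2 (205 mg at t=8 h): 205·exp(−0.08664·15) = 55.889 mg/L
Dose 3 (50 mg at t=16 h): 50·exp(−0.08664·7) = 27.263 mg/L
C(23) = 44.983 + 55.889 + 27.263 = 128.135 mg/L

128.135 mg/L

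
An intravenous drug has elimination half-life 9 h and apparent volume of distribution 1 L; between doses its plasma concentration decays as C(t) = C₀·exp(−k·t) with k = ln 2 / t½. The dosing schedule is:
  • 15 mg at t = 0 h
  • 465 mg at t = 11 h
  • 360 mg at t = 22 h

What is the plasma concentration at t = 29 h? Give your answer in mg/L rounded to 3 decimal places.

k = ln 2 / 9 = 0.07702 per h
Dose 1 (15 mg at t=0 h): 15·exp(−0.07702·29) = 1.607 mg/L
Dose 2 (465 mg at t=11 h): 465·exp(−0.07702·18) = 116.250 mg/L
Dose 3 (360 mg at t=22 h): 360·exp(−0.07702·7) = 209.975 mg/L
C(29) = 1.607 + 116.250 + 209.975 = 327.833 mg/L

327.833 mg/L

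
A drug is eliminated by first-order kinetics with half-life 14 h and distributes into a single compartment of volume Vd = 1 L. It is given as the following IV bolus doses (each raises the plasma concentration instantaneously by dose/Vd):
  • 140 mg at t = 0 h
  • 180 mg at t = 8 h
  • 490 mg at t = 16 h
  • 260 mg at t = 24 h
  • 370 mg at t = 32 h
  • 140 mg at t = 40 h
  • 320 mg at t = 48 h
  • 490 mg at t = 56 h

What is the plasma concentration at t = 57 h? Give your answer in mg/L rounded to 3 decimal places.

k = ln 2 / 14 = 0.04951 per h
Dose 1 (140 mg at t=0 h): 140·exp(−0.04951·57) = 8.327 mg/L
Dose 2 (180 mg at t=8 h): 180·exp(−0.04951·49) = 15.910 mg/L
Dose 3 (490 mg at t=16 h): 490·exp(−0.04951·41) = 64.359 mg/L
Dose 4 (260 mg at t=24 h): 260·exp(−0.04951·33) = 50.746 mg/L
Dose 5 (370 mg at t=32 h): 370·exp(−0.04951·25) = 107.312 mg/L
Dose 6 (140 mg at t=40 h): 140·exp(−0.04951·17) = 60.338 mg/L
Dose 7 (320 mg at t=48 h): 320·exp(−0.04951·9) = 204.942 mg/L
Dose 8 (490 mg at t=56 h): 490·exp(−0.04951·1) = 466.331 mg/L
C(57) = 8.327 + 15.910 + 64.359 + 50.746 + 107.312 + 60.338 + 204.942 + 466.331 = 978.265 mg/L

978.265 mg/L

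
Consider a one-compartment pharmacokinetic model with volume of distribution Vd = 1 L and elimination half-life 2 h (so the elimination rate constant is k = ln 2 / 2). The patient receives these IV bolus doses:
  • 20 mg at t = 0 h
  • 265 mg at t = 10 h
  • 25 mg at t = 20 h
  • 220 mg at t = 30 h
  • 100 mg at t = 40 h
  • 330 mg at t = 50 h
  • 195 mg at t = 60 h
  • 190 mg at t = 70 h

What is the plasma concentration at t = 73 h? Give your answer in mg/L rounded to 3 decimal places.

69.445 mg/L

k = ln 2 / 2 = 0.34657 per h
Dose 1 (20 mg at t=0 h): 20·exp(−0.34657·73) = 0.000 mg/L
Dose 2 (265 mg at t=10 h): 265·exp(−0.34657·63) = 0.000 mg/L
Dose 3 (25 mg at t=20 h): 25·exp(−0.34657·53) = 0.000 mg/L
Dose 4 (220 mg at t=30 h): 220·exp(−0.34657·43) = 0.000 mg/L
Dose 5 (100 mg at t=40 h): 100·exp(−0.34657·33) = 0.001 mg/L
Dose 6 (330 mg at t=50 h): 330·exp(−0.34657·23) = 0.114 mg/L
Dose 7 (195 mg at t=60 h): 195·exp(−0.34657·13) = 2.154 mg/L
Dose 8 (190 mg at t=70 h): 190·exp(−0.34657·3) = 67.175 mg/L
C(73) = 0.000 + 0.000 + 0.000 + 0.000 + 0.001 + 0.114 + 2.154 + 67.175 = 69.445 mg/L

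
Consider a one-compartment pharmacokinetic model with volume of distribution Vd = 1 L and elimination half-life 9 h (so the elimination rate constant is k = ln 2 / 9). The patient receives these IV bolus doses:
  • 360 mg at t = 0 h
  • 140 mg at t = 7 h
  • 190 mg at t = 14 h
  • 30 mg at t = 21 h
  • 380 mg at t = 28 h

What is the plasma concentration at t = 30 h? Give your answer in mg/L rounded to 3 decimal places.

k = ln 2 / 9 = 0.07702 per h
Dose 1 (360 mg at t=0 h): 360·exp(−0.07702·30) = 35.717 mg/L
Dose 2 (140 mg at t=7 h): 140·exp(−0.07702·23) = 23.814 mg/L
Dose 3 (190 mg at t=14 h): 190·exp(−0.07702·16) = 55.410 mg/L
Dose 4 (30 mg at t=21 h): 30·exp(−0.07702·9) = 15.000 mg/L
Dose 5 (380 mg at t=28 h): 380·exp(−0.07702·2) = 325.753 mg/L
C(30) = 35.717 + 23.814 + 55.410 + 15.000 + 325.753 = 455.693 mg/L

455.693 mg/L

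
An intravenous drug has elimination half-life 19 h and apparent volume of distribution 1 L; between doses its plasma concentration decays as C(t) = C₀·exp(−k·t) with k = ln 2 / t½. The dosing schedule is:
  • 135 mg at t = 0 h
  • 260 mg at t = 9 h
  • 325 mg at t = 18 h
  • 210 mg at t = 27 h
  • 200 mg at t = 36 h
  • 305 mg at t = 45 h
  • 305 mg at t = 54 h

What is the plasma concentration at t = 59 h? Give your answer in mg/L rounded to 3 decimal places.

719.399 mg/L

k = ln 2 / 19 = 0.03648 per h
Dose 1 (135 mg at t=0 h): 135·exp(−0.03648·59) = 15.688 mg/L
Dose 2 (260 mg at t=9 h): 260·exp(−0.03648·50) = 41.956 mg/L
Dose 3 (325 mg at t=18 h): 325·exp(−0.03648·41) = 72.827 mg/L
Dose 4 (210 mg at t=27 h): 210·exp(−0.03648·32) = 65.346 mg/L
Dose 5 (200 mg at t=36 h): 200·exp(−0.03648·23) = 86.422 mg/L
Dose 6 (305 mg at t=45 h): 305·exp(−0.03648·14) = 183.016 mg/L
Dose 7 (305 mg at t=54 h): 305·exp(−0.03648·5) = 254.145 mg/L
C(59) = 15.688 + 41.956 + 72.827 + 65.346 + 86.422 + 183.016 + 254.145 = 719.399 mg/L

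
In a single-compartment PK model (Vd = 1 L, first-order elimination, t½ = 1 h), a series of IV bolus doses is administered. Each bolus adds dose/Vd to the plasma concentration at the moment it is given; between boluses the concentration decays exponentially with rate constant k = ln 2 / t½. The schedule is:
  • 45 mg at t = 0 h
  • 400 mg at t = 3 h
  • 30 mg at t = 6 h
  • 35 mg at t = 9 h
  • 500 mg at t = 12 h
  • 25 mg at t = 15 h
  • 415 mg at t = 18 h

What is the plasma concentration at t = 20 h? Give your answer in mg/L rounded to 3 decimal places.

k = ln 2 / 1 = 0.69315 per h
Dose 1 (45 mg at t=0 h): 45·exp(−0.69315·20) = 0.000 mg/L
Dose 2 (400 mg at t=3 h): 400·exp(−0.69315·17) = 0.003 mg/L
Dose 3 (30 mg at t=6 h): 30·exp(−0.69315·14) = 0.002 mg/L
Dose 4 (35 mg at t=9 h): 35·exp(−0.69315·11) = 0.017 mg/L
Dose 5 (500 mg at t=12 h): 500·exp(−0.69315·8) = 1.953 mg/L
Dose 6 (25 mg at t=15 h): 25·exp(−0.69315·5) = 0.781 mg/L
Dose 7 (415 mg at t=18 h): 415·exp(−0.69315·2) = 103.750 mg/L
C(20) = 0.000 + 0.003 + 0.002 + 0.017 + 1.953 + 0.781 + 103.750 = 106.506 mg/L

106.506 mg/L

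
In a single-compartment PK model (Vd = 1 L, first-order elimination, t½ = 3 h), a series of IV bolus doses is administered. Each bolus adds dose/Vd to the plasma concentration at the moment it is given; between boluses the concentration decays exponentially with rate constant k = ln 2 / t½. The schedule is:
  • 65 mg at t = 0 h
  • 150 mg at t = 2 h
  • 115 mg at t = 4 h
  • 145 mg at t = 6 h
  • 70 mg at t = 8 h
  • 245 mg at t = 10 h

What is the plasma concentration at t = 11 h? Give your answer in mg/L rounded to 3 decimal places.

321.816 mg/L

k = ln 2 / 3 = 0.23105 per h
Dose 1 (65 mg at t=0 h): 65·exp(−0.23105·11) = 5.118 mg/L
Dose 2 (150 mg at t=2 h): 150·exp(−0.23105·9) = 18.750 mg/L
Dose 3 (115 mg at t=4 h): 115·exp(−0.23105·7) = 22.819 mg/L
Dose 4 (145 mg at t=6 h): 145·exp(−0.23105·5) = 45.672 mg/L
Dose 5 (70 mg at t=8 h): 70·exp(−0.23105·3) = 35.000 mg/L
Dose 6 (245 mg at t=10 h): 245·exp(−0.23105·1) = 194.457 mg/L
C(11) = 5.118 + 18.750 + 22.819 + 45.672 + 35.000 + 194.457 = 321.816 mg/L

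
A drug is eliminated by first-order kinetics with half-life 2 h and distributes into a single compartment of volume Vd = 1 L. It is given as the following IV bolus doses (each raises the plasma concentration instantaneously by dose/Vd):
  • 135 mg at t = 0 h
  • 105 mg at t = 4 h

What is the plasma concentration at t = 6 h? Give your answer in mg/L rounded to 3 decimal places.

k = ln 2 / 2 = 0.34657 per h
Dose 1 (135 mg at t=0 h): 135·exp(−0.34657·6) = 16.875 mg/L
Dose 2 (105 mg at t=4 h): 105·exp(−0.34657·2) = 52.500 mg/L
C(6) = 16.875 + 52.500 = 69.375 mg/L

69.375 mg/L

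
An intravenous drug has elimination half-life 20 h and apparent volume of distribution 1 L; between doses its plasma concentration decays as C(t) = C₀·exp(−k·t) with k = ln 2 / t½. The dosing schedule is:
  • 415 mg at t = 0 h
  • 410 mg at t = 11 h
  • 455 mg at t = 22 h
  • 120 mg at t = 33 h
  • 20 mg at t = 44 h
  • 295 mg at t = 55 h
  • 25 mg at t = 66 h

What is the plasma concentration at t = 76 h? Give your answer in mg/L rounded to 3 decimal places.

k = ln 2 / 20 = 0.03466 per h
Dose 1 (415 mg at t=0 h): 415·exp(−0.03466·76) = 29.794 mg/L
Dose 2 (410 mg at t=11 h): 410·exp(−0.03466·65) = 43.096 mg/L
Dose 3 (455 mg at t=22 h): 455·exp(−0.03466·54) = 70.021 mg/L
Dose 4 (120 mg at t=33 h): 120·exp(−0.03466·43) = 27.038 mg/L
Dose 5 (20 mg at t=44 h): 20·exp(−0.03466·32) = 6.598 mg/L
Dose 6 (295 mg at t=55 h): 295·exp(−0.03466·21) = 142.476 mg/L
Dose 7 (25 mg at t=66 h): 25·exp(−0.03466·10) = 17.678 mg/L
C(76) = 29.794 + 43.096 + 70.021 + 27.038 + 6.598 + 142.476 + 17.678 = 336.700 mg/L

336.700 mg/L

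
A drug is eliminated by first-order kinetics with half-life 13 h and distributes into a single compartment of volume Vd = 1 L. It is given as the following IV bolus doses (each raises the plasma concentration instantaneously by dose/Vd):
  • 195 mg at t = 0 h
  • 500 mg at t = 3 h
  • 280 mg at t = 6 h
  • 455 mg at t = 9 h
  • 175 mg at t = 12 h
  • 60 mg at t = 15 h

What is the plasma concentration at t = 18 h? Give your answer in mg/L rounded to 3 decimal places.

k = ln 2 / 13 = 0.05332 per h
Dose 1 (195 mg at t=0 h): 195·exp(−0.05332·18) = 74.683 mg/L
Dose 2 (500 mg at t=3 h): 500·exp(−0.05332·15) = 224.713 mg/L
Dose 3 (280 mg at t=6 h): 280·exp(−0.05332·12) = 147.667 mg/L
Dose 4 (455 mg at t=9 h): 455·exp(−0.05332·9) = 281.583 mg/L
Dose 5 (175 mg at t=12 h): 175·exp(−0.05332·6) = 127.087 mg/L
Dose 6 (60 mg at t=15 h): 60·exp(−0.05332·3) = 51.131 mg/L
C(18) = 74.683 + 224.713 + 147.667 + 281.583 + 127.087 + 51.131 = 906.864 mg/L

906.864 mg/L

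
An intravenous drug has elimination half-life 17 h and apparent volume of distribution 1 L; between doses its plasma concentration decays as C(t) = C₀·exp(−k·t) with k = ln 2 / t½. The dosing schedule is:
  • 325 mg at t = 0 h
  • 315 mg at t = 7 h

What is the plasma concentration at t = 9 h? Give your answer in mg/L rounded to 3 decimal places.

k = ln 2 / 17 = 0.04077 per h
Dose 1 (325 mg at t=0 h): 325·exp(−0.04077·9) = 225.172 mg/L
Dose 2 (315 mg at t=7 h): 315·exp(−0.04077·2) = 290.332 mg/L
C(9) = 225.172 + 290.332 = 515.504 mg/L

515.504 mg/L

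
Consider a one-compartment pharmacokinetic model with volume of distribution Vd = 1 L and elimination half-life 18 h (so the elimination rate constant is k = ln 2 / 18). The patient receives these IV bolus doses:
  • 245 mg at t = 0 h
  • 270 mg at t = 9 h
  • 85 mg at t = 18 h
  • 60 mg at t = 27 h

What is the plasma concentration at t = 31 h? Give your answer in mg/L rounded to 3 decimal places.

k = ln 2 / 18 = 0.03851 per h
Dose 1 (245 mg at t=0 h): 245·exp(−0.03851·31) = 74.255 mg/L
Dose 2 (270 mg at t=9 h): 270·exp(−0.03851·22) = 115.728 mg/L
Dose 3 (85 mg at t=18 h): 85·exp(−0.03851·13) = 51.524 mg/L
Dose 4 (60 mg at t=27 h): 60·exp(−0.03851·4) = 51.435 mg/L
C(31) = 74.255 + 115.728 + 51.524 + 51.435 = 292.941 mg/L

292.941 mg/L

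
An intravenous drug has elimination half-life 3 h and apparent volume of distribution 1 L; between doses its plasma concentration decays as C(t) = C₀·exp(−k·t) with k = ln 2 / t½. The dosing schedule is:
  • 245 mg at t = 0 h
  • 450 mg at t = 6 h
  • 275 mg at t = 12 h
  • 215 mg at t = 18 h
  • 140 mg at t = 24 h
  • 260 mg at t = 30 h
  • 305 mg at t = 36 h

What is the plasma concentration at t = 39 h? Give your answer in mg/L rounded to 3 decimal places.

k = ln 2 / 3 = 0.23105 per h
Dose 1 (245 mg at t=0 h): 245·exp(−0.23105·39) = 0.030 mg/L
Dose 2 (450 mg at t=6 h): 450·exp(−0.23105·33) = 0.220 mg/L
Dose 3 (275 mg at t=12 h): 275·exp(−0.23105·27) = 0.537 mg/L
Dose 4 (215 mg at t=18 h): 215·exp(−0.23105·21) = 1.680 mg/L
Dose 5 (140 mg at t=24 h): 140·exp(−0.23105·15) = 4.375 mg/L
Dose 6 (260 mg at t=30 h): 260·exp(−0.23105·9) = 32.500 mg/L
Dose 7 (305 mg at t=36 h): 305·exp(−0.23105·3) = 152.500 mg/L
C(39) = 0.030 + 0.220 + 0.537 + 1.680 + 4.375 + 32.500 + 152.500 = 191.841 mg/L

191.841 mg/L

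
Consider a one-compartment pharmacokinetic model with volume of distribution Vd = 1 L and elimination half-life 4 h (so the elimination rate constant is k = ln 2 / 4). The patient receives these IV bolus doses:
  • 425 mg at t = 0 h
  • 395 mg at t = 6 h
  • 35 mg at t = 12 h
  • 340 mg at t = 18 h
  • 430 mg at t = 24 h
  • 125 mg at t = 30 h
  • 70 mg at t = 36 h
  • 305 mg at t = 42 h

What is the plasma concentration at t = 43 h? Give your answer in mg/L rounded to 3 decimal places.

k = ln 2 / 4 = 0.17329 per h
Dose 1 (425 mg at t=0 h): 425·exp(−0.17329·43) = 0.247 mg/L
Dose 2 (395 mg at t=6 h): 395·exp(−0.17329·37) = 0.649 mg/L
Dose 3 (35 mg at t=12 h): 35·exp(−0.17329·31) = 0.163 mg/L
Dose 4 (340 mg at t=18 h): 340·exp(−0.17329·25) = 4.467 mg/L
Dose 5 (430 mg at t=24 h): 430·exp(−0.17329·19) = 15.980 mg/L
Dose 6 (125 mg at t=30 h): 125·exp(−0.17329·13) = 13.139 mg/L
Dose 7 (70 mg at t=36 h): 70·exp(−0.17329·7) = 20.811 mg/L
Dose 8 (305 mg at t=42 h): 305·exp(−0.17329·1) = 256.473 mg/L
C(43) = 0.247 + 0.649 + 0.163 + 4.467 + 15.980 + 13.139 + 20.811 + 256.473 = 311.929 mg/L

311.929 mg/L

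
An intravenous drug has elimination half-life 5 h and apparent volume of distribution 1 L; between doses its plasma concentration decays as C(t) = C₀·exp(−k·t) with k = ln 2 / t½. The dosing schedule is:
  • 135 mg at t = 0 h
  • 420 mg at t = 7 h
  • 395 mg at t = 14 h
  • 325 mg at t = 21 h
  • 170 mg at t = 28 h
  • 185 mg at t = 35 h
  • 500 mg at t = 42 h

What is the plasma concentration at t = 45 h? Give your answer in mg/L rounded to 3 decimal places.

411.699 mg/L

k = ln 2 / 5 = 0.13863 per h
Dose 1 (135 mg at t=0 h): 135·exp(−0.13863·45) = 0.264 mg/L
Dose 2 (420 mg at t=7 h): 420·exp(−0.13863·38) = 2.165 mg/L
Dose 3 (395 mg at t=14 h): 395·exp(−0.13863·31) = 5.373 mg/L
Dose 4 (325 mg at t=21 h): 325·exp(−0.13863·24) = 11.666 mg/L
Dose 5 (170 mg at t=28 h): 170·exp(−0.13863·17) = 16.104 mg/L
Dose 6 (185 mg at t=35 h): 185·exp(−0.13863·10) = 46.250 mg/L
Dose 7 (500 mg at t=42 h): 500·exp(−0.13863·3) = 329.877 mg/L
C(45) = 0.264 + 2.165 + 5.373 + 11.666 + 16.104 + 46.250 + 329.877 = 411.699 mg/L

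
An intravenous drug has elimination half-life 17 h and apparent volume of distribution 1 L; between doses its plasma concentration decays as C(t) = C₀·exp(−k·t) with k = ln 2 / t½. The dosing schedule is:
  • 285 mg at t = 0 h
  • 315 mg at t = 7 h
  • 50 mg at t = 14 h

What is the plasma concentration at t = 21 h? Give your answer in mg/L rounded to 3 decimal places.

336.634 mg/L

k = ln 2 / 17 = 0.04077 per h
Dose 1 (285 mg at t=0 h): 285·exp(−0.04077·21) = 121.055 mg/L
Dose 2 (315 mg at t=7 h): 315·exp(−0.04077·14) = 177.993 mg/L
Dose 3 (50 mg at t=14 h): 50·exp(−0.04077·7) = 37.585 mg/L
C(21) = 121.055 + 177.993 + 37.585 = 336.634 mg/L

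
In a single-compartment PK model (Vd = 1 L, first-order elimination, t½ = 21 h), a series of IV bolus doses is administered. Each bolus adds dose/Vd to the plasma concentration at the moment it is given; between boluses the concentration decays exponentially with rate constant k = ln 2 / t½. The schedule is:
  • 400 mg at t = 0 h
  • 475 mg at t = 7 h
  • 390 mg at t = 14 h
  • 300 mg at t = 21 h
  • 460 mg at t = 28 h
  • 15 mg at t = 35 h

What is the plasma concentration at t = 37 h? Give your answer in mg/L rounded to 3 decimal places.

k = ln 2 / 21 = 0.03301 per h
Dose 1 (400 mg at t=0 h): 400·exp(−0.03301·37) = 117.943 mg/L
Dose 2 (475 mg at t=7 h): 475·exp(−0.03301·30) = 176.462 mg/L
Dose 3 (390 mg at t=14 h): 390·exp(−0.03301·23) = 182.543 mg/L
Dose 4 (300 mg at t=21 h): 300·exp(−0.03301·16) = 176.915 mg/L
Dose 5 (460 mg at t=28 h): 460·exp(−0.03301·9) = 341.779 mg/L
Dose 6 (15 mg at t=35 h): 15·exp(−0.03301·2) = 14.042 mg/L
C(37) = 117.943 + 176.462 + 182.543 + 176.915 + 341.779 + 14.042 = 1009.684 mg/L

1009.684 mg/L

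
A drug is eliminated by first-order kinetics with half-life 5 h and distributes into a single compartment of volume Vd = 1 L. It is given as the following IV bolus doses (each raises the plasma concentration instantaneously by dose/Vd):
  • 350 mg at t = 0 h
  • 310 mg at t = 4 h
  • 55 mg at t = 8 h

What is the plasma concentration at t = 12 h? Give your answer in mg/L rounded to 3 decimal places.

200.164 mg/L

k = ln 2 / 5 = 0.13863 per h
Dose 1 (350 mg at t=0 h): 350·exp(−0.13863·12) = 66.313 mg/L
Dose 2 (310 mg at t=4 h): 310·exp(−0.13863·8) = 102.262 mg/L
Dose 3 (55 mg at t=8 h): 55·exp(−0.13863·4) = 31.589 mg/L
C(12) = 66.313 + 102.262 + 31.589 = 200.164 mg/L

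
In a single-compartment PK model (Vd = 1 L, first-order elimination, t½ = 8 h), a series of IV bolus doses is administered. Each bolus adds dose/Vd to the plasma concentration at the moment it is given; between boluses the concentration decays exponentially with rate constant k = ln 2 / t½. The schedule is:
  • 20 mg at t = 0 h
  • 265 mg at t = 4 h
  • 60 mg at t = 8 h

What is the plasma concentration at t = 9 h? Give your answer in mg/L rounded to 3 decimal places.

k = ln 2 / 8 = 0.08664 per h
Dose 1 (20 mg at t=0 h): 20·exp(−0.08664·9) = 9.170 mg/L
Dose 2 (265 mg at t=4 h): 265·exp(−0.08664·5) = 171.831 mg/L
Dose 3 (60 mg at t=8 h): 60·exp(−0.08664·1) = 55.020 mg/L
C(9) = 9.170 + 171.831 + 55.020 = 236.022 mg/L

236.022 mg/L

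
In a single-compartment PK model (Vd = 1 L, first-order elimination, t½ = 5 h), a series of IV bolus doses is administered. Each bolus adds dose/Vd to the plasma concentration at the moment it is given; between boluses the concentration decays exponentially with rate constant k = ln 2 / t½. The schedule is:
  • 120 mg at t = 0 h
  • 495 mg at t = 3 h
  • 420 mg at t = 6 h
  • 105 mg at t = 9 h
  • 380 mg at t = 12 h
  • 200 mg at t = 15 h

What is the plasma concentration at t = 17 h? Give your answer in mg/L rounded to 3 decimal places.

k = ln 2 / 5 = 0.13863 per h
Dose 1 (120 mg at t=0 h): 120·exp(−0.13863·17) = 11.368 mg/L
Dose 2 (495 mg at t=3 h): 495·exp(−0.13863·14) = 71.076 mg/L
Dose 3 (420 mg at t=6 h): 420·exp(−0.13863·11) = 91.408 mg/L
Dose 4 (105 mg at t=9 h): 105·exp(−0.13863·8) = 34.637 mg/L
Dose 5 (380 mg at t=12 h): 380·exp(−0.13863·5) = 190.000 mg/L
Dose 6 (200 mg at t=15 h): 200·exp(−0.13863·2) = 151.572 mg/L
C(17) = 11.368 + 71.076 + 91.408 + 34.637 + 190.000 + 151.572 = 550.060 mg/L

550.060 mg/L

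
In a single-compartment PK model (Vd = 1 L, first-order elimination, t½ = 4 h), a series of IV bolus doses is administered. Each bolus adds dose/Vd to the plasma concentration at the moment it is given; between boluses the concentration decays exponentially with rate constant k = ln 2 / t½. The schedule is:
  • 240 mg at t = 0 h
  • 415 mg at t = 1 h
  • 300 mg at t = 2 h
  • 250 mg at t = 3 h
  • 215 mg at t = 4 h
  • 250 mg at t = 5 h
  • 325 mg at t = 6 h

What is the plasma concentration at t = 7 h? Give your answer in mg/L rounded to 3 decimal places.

k = ln 2 / 4 = 0.17329 per h
Dose 1 (240 mg at t=0 h): 240·exp(−0.17329·7) = 71.352 mg/L
Dose 2 (415 mg at t=1 h): 415·exp(−0.17329·6) = 146.725 mg/L
Dose 3 (300 mg at t=2 h): 300·exp(−0.17329·5) = 126.134 mg/L
Dose 4 (250 mg at t=3 h): 250·exp(−0.17329·4) = 125.000 mg/L
Dose 5 (215 mg at t=4 h): 215·exp(−0.17329·3) = 127.840 mg/L
Dose 6 (250 mg at t=5 h): 250·exp(−0.17329·2) = 176.777 mg/L
Dose 7 (325 mg at t=6 h): 325·exp(−0.17329·1) = 273.291 mg/L
C(7) = 71.352 + 146.725 + 126.134 + 125.000 + 127.840 + 176.777 + 273.291 = 1047.119 mg/L

1047.119 mg/L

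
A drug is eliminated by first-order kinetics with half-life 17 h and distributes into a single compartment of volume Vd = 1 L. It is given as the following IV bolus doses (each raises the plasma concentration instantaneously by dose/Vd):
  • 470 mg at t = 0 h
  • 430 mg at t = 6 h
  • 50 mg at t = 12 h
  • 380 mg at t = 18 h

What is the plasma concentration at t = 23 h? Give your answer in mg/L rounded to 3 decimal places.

740.848 mg/L

k = ln 2 / 17 = 0.04077 per h
Dose 1 (470 mg at t=0 h): 470·exp(−0.04077·23) = 184.002 mg/L
Dose 2 (430 mg at t=6 h): 430·exp(−0.04077·17) = 215.000 mg/L
Dose 3 (50 mg at t=12 h): 50·exp(−0.04077·11) = 31.929 mg/L
Dose 4 (380 mg at t=18 h): 380·exp(−0.04077·5) = 309.917 mg/L
C(23) = 184.002 + 215.000 + 31.929 + 309.917 = 740.848 mg/L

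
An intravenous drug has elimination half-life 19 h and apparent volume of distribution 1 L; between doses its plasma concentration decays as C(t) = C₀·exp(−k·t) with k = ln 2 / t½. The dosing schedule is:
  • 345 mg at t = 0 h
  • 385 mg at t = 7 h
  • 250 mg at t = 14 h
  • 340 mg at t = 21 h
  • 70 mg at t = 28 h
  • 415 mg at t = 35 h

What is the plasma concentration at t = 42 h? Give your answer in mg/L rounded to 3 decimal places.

k = ln 2 / 19 = 0.03648 per h
Dose 1 (345 mg at t=0 h): 345·exp(−0.03648·42) = 74.539 mg/L
Dose 2 (385 mg at t=7 h): 385·exp(−0.03648·35) = 107.382 mg/L
Dose 3 (250 mg at t=14 h): 250·exp(−0.03648·28) = 90.015 mg/L
Dose 4 (340 mg at t=21 h): 340·exp(−0.03648·21) = 158.038 mg/L
Dose 5 (70 mg at t=28 h): 70·exp(−0.03648·14) = 42.004 mg/L
Dose 6 (415 mg at t=35 h): 415·exp(−0.03648·7) = 321.471 mg/L
C(42) = 74.539 + 107.382 + 90.015 + 158.038 + 42.004 + 321.471 = 793.450 mg/L

793.450 mg/L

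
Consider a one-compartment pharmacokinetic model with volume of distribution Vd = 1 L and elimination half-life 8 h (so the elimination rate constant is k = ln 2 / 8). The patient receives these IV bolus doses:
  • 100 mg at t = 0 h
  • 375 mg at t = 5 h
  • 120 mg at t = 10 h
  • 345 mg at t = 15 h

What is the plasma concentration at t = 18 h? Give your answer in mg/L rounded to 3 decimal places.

468.632 mg/L

k = ln 2 / 8 = 0.08664 per h
Dose 1 (100 mg at t=0 h): 100·exp(−0.08664·18) = 21.022 mg/L
Dose 2 (375 mg at t=5 h): 375·exp(−0.08664·13) = 121.579 mg/L
Dose 3 (120 mg at t=10 h): 120·exp(−0.08664·8) = 60.000 mg/L
Dose 4 (345 mg at t=15 h): 345·exp(−0.08664·3) = 266.031 mg/L
C(18) = 21.022 + 121.579 + 60.000 + 266.031 = 468.632 mg/L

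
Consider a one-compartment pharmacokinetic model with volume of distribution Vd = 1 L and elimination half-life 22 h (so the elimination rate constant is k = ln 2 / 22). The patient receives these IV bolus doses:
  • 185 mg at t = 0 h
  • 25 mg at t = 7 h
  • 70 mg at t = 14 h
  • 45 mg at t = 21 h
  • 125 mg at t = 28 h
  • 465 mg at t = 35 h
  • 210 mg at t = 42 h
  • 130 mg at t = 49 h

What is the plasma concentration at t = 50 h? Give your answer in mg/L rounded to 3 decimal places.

k = ln 2 / 22 = 0.03151 per h
Dose 1 (185 mg at t=0 h): 185·exp(−0.03151·50) = 38.284 mg/L
Dose 2 (25 mg at t=7 h): 25·exp(−0.03151·43) = 6.450 mg/L
Dose 3 (70 mg at t=14 h): 70·exp(−0.03151·36) = 22.517 mg/L
Dose 4 (45 mg at t=21 h): 45·exp(−0.03151·29) = 18.047 mg/L
Dose 5 (125 mg at t=28 h): 125·exp(−0.03151·22) = 62.500 mg/L
Dose 6 (465 mg at t=35 h): 465·exp(−0.03151·15) = 289.871 mg/L
Dose 7 (210 mg at t=42 h): 210·exp(−0.03151·8) = 163.213 mg/L
Dose 8 (130 mg at t=49 h): 130·exp(−0.03151·1) = 125.968 mg/L
C(50) = 38.284 + 6.450 + 22.517 + 18.047 + 62.500 + 289.871 + 163.213 + 125.968 = 726.849 mg/L

726.849 mg/L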